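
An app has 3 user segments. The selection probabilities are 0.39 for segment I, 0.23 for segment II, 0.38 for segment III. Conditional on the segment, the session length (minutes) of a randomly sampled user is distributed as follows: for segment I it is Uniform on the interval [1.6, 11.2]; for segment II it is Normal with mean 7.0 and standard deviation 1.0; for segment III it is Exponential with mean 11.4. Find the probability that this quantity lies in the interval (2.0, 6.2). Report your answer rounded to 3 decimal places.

Conditional on each segment, P(2.0 < X < 6.2): I: 0.4375; II: 0.211855; III: 0.258586.
By total probability, P(2.0 < X < 6.2) = 0.39·0.4375 + 0.23·0.211855 + 0.38·0.258586 = 0.317614.

0.318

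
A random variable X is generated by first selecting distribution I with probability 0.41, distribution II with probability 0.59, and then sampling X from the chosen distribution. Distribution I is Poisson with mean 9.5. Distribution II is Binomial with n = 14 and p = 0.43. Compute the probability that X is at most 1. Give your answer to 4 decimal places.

Conditional on each component, P(X ≤ 1): I: 0.000785944; II: 0.00441833.
By total probability, P(X ≤ 1) = 0.41·0.000785944 + 0.59·0.00441833 = 0.00292905.

0.0029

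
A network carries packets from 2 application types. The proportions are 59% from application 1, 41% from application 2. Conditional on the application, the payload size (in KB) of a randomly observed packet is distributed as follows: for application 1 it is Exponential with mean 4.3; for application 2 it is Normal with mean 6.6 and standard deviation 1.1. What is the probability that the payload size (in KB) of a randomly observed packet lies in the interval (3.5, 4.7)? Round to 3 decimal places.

Conditional on each application, P(3.5 < X < 4.7): 1: 0.107901; 2: 0.0396445.
By total probability, P(3.5 < X < 4.7) = 0.59·0.107901 + 0.41·0.0396445 = 0.079916.

0.080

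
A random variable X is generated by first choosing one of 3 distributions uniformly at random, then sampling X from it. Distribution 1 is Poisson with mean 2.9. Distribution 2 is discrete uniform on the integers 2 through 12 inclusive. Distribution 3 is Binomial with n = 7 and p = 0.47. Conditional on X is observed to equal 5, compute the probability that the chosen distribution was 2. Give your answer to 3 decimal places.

Likelihoods P(X=5 | ·): 1: 0.0940491; 2: 0.0909091; 3: 0.135288.
Posterior ∝ prior × likelihood. Numerator for 2: 0.333333·0.0909091 = 0.030303.
Normalizing constant: 0.333333·0.0940491 + 0.333333·0.0909091 + 0.333333·0.135288 = 0.106749.
P(2 | observation) = 0.030303 / 0.106749 = 0.283872.

0.284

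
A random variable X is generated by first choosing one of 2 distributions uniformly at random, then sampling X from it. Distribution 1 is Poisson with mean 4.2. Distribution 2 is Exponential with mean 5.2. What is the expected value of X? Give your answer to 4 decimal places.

4.7000

Component means — 1: 4.2; 2: 5.2.
E[X] = 0.5·4.2 + 0.5·5.2 = 4.7.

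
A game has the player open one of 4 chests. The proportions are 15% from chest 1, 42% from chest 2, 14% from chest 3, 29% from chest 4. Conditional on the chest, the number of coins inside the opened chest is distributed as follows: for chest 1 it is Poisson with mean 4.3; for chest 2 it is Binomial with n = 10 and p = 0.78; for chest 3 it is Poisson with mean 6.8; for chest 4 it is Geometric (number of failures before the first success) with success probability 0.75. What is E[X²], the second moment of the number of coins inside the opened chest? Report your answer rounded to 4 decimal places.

For each component E[X²] = Var + (mean)², giving 1: 22.79; 2: 62.556; 3: 53.04; 4: 0.555556.
Overall E[X²] = 0.15·22.79 + 0.42·62.556 + 0.14·53.04 + 0.29·0.555556 = 37.2787.

37.2787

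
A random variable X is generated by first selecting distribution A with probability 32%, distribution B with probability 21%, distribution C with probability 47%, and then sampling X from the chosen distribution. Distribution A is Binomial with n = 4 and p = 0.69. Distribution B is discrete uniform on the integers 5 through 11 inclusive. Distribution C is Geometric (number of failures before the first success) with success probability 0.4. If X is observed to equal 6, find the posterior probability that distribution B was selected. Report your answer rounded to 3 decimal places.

Likelihoods P(X=6 | ·): A: 0; B: 0.142857; C: 0.0186624.
Posterior ∝ prior × likelihood. Numerator for B: 0.21·0.142857 = 0.03.
Normalizing constant: 0.32·0 + 0.21·0.142857 + 0.47·0.0186624 = 0.0387713.
P(B | observation) = 0.03 / 0.0387713 = 0.773768.

0.774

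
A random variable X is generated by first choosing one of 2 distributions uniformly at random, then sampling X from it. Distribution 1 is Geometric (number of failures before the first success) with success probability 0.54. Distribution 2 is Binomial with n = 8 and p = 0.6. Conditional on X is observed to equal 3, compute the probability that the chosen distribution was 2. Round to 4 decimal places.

Likelihoods P(X=3 | ·): 1: 0.0525614; 2: 0.123863.
Posterior ∝ prior × likelihood. Numerator for 2: 0.5·0.123863 = 0.0619315.
Normalizing constant: 0.5·0.0525614 + 0.5·0.123863 = 0.0882122.
P(2 | observation) = 0.0619315 / 0.0882122 = 0.702074.

0.7021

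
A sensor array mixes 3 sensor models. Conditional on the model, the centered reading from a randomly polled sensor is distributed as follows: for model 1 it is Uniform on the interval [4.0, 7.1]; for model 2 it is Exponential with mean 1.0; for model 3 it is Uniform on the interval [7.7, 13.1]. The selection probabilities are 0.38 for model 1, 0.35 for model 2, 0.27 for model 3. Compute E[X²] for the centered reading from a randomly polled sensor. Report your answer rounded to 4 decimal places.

42.5686

For each component E[X²] = Var + (mean)², giving 1: 31.6033; 2: 2; 3: 110.59.
Overall E[X²] = 0.38·31.6033 + 0.35·2 + 0.27·110.59 = 42.5686.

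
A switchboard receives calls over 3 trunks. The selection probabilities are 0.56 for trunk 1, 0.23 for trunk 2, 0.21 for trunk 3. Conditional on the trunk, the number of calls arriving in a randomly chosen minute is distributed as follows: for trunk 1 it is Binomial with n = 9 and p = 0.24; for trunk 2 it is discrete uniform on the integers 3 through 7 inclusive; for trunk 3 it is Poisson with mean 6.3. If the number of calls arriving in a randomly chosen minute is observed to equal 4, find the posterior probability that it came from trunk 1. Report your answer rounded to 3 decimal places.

0.454

Likelihoods P(X=4 | ·): 1: 0.105995; 2: 0.2; 3: 0.12053.
Posterior ∝ prior × likelihood. Numerator for 1: 0.56·0.105995 = 0.0593569.
Normalizing constant: 0.56·0.105995 + 0.23·0.2 + 0.21·0.12053 = 0.130668.
P(1 | observation) = 0.0593569 / 0.130668 = 0.454257.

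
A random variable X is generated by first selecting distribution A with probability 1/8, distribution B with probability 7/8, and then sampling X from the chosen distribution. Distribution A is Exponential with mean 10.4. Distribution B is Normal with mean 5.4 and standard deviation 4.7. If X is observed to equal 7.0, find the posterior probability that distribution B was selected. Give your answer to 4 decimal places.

0.9196

Likelihoods f(7.0 | ·): A: 0.0490516; B: 0.0801027.
Posterior ∝ prior × likelihood. Numerator for B: 0.875·0.0801027 = 0.0700899.
Normalizing constant: 0.125·0.0490516 + 0.875·0.0801027 = 0.0762213.
P(B | observation) = 0.0700899 / 0.0762213 = 0.919557.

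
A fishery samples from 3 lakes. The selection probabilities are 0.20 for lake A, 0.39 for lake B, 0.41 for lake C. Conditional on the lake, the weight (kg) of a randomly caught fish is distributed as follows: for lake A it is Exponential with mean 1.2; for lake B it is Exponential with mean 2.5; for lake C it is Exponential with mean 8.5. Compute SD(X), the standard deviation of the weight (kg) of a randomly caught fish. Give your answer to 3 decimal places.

6.527

Per component, A: μ=1.2, E[X²]=2.88; B: μ=2.5, E[X²]=12.5; C: μ=8.5, E[X²]=144.5.
E[X] = 0.2·1.2 + 0.39·2.5 + 0.41·8.5 = 4.7.
E[X²] = 0.2·2.88 + 0.39·12.5 + 0.41·144.5 = 64.696.
Var(X) = E[X²] − (E[X])² = 64.696 − 22.09 = 42.606.
SD(X) = √42.606 = 6.52733.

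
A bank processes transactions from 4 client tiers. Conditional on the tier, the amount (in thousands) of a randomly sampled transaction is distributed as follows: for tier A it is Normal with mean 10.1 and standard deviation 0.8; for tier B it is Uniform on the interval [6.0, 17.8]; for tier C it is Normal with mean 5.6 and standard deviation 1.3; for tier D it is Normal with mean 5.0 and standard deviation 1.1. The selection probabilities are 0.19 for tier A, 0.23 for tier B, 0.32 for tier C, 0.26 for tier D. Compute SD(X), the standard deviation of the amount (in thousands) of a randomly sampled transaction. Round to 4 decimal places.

3.4787

Per component, A: μ=10.1, E[X²]=102.65; B: μ=11.9, E[X²]=153.213; C: μ=5.6, E[X²]=33.05; D: μ=5, E[X²]=26.21.
E[X] = 0.19·10.1 + 0.23·11.9 + 0.32·5.6 + 0.26·5 = 7.748.
E[X²] = 0.19·102.65 + 0.23·153.213 + 0.32·33.05 + 0.26·26.21 = 72.1332.
Var(X) = E[X²] − (E[X])² = 72.1332 − 60.0315 = 12.1017.
SD(X) = √12.1017 = 3.47874.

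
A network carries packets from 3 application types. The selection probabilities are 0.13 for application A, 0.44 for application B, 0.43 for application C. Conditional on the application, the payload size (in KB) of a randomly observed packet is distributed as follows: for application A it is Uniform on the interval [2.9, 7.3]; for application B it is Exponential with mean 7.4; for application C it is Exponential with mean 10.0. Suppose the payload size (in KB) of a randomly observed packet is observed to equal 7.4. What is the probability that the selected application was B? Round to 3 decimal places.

Likelihoods f(7.4 | ·): A: 0; B: 0.0497134; C: 0.0477114.
Posterior ∝ prior × likelihood. Numerator for B: 0.44·0.0497134 = 0.0218739.
Normalizing constant: 0.13·0 + 0.44·0.0497134 + 0.43·0.0477114 = 0.0423898.
P(B | observation) = 0.0218739 / 0.0423898 = 0.516018.

0.516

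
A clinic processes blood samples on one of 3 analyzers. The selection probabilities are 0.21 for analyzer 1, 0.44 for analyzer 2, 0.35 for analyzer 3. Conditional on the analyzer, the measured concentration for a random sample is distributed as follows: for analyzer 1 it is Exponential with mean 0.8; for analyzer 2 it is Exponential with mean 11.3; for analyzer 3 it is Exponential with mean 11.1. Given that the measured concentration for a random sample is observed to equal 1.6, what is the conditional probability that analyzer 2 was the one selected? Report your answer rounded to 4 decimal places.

Likelihoods f(1.6 | ·): 1: 0.169169; 2: 0.0768119; 3: 0.0779967.
Posterior ∝ prior × likelihood. Numerator for 2: 0.44·0.0768119 = 0.0337972.
Normalizing constant: 0.21·0.169169 + 0.44·0.0768119 + 0.35·0.0779967 = 0.0966216.
P(2 | observation) = 0.0337972 / 0.0966216 = 0.34979.

0.3498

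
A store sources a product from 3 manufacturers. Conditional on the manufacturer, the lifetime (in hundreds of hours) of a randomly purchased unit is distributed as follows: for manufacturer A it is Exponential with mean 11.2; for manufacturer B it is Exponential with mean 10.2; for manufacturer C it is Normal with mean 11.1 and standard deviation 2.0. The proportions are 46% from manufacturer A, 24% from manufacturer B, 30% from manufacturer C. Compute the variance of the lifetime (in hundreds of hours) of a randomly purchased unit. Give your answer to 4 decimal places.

Per component, A: μ=11.2, E[X²]=250.88; B: μ=10.2, E[X²]=208.08; C: μ=11.1, E[X²]=127.21.
E[X] = 0.46·11.2 + 0.24·10.2 + 0.3·11.1 = 10.93.
E[X²] = 0.46·250.88 + 0.24·208.08 + 0.3·127.21 = 203.507.
Var(X) = E[X²] − (E[X])² = 203.507 − 119.465 = 84.0421.

84.0421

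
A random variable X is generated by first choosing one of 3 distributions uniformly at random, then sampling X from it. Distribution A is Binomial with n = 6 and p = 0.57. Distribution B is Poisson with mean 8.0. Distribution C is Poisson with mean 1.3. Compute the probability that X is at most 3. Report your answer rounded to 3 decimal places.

Conditional on each component, P(X ≤ 3): A: 0.517696; B: 0.0423801; C: 0.956905.
By total probability, P(X ≤ 3) = 0.333333·0.517696 + 0.333333·0.0423801 + 0.333333·0.956905 = 0.50566.

0.506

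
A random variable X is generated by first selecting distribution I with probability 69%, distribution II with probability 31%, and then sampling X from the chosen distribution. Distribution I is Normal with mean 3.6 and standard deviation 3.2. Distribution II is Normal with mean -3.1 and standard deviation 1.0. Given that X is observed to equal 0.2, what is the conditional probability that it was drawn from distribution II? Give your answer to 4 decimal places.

Likelihoods f(0.2 | ·): I: 0.0708959; II: 0.00172257.
Posterior ∝ prior × likelihood. Numerator for II: 0.31·0.00172257 = 0.000533996.
Normalizing constant: 0.69·0.0708959 + 0.31·0.00172257 = 0.0494522.
P(II | observation) = 0.000533996 / 0.0494522 = 0.0107982.

0.0108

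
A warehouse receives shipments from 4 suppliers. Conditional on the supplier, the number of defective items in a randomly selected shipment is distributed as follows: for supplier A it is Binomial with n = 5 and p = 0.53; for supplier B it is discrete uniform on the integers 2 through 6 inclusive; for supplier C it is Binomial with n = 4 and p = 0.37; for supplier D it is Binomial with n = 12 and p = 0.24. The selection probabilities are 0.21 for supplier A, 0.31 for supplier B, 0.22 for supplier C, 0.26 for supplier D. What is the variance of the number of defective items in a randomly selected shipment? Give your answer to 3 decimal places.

2.487

Per component, A: μ=2.65, E[X²]=8.268; B: μ=4, E[X²]=18; C: μ=1.48, E[X²]=3.1228; D: μ=2.88, E[X²]=10.4832.
E[X] = 0.21·2.65 + 0.31·4 + 0.22·1.48 + 0.26·2.88 = 2.8709.
E[X²] = 0.21·8.268 + 0.31·18 + 0.22·3.1228 + 0.26·10.4832 = 10.7289.
Var(X) = E[X²] − (E[X])² = 10.7289 − 8.24207 = 2.48686.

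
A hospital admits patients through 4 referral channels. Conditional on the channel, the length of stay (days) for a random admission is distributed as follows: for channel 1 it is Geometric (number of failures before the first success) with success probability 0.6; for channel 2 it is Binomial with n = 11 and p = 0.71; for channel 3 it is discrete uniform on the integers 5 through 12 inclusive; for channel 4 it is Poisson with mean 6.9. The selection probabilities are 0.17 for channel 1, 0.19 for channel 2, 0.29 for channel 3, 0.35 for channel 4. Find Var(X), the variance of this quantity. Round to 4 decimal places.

Per component, 1: μ=0.666667, E[X²]=1.55556; 2: μ=7.81, E[X²]=63.261; 3: μ=8.5, E[X²]=77.5; 4: μ=6.9, E[X²]=54.51.
E[X] = 0.17·0.666667 + 0.19·7.81 + 0.29·8.5 + 0.35·6.9 = 6.47723.
E[X²] = 0.17·1.55556 + 0.19·63.261 + 0.29·77.5 + 0.35·54.51 = 53.8375.
Var(X) = E[X²] − (E[X])² = 53.8375 − 41.9546 = 11.883.

11.8830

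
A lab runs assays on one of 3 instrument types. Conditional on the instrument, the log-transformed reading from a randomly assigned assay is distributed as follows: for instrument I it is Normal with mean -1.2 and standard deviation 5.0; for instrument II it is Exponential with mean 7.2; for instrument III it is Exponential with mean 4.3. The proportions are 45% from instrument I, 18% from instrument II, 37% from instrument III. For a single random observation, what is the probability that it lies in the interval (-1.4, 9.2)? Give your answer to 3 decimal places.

Conditional on each instrument, P(-1.4 < X < 9.2): I: 0.497191; II: 0.721344; III: 0.88229.
By total probability, P(-1.4 < X < 9.2) = 0.45·0.497191 + 0.18·0.721344 + 0.37·0.88229 = 0.680025.

0.680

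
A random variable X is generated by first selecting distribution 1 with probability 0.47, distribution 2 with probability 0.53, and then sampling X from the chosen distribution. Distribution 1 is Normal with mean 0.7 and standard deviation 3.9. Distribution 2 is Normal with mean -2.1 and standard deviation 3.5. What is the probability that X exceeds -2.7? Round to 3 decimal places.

Conditional on each component, P(X > -2.7): 1: 0.80834; 2: 0.568057.
By total probability, P(X > -2.7) = 0.47·0.80834 + 0.53·0.568057 = 0.68099.

0.681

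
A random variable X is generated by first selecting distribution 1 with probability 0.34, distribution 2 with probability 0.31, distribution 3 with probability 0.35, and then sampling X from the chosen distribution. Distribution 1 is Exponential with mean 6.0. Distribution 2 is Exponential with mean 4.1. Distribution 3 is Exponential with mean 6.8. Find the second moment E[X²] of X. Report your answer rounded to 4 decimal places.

For each component E[X²] = Var + (mean)², giving 1: 72; 2: 33.62; 3: 92.48.
Overall E[X²] = 0.34·72 + 0.31·33.62 + 0.35·92.48 = 67.2702.

67.2702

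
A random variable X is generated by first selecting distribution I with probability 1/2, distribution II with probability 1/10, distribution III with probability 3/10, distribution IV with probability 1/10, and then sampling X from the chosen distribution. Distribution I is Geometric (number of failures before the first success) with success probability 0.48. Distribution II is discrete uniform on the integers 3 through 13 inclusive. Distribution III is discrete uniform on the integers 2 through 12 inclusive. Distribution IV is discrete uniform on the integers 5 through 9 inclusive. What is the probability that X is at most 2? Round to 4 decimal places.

0.4570

Conditional on each component, P(X ≤ 2): I: 0.859392; II: 0; III: 0.0909091; IV: 0.
By total probability, P(X ≤ 2) = 0.5·0.859392 + 0.1·0 + 0.3·0.0909091 + 0.1·0 = 0.456969.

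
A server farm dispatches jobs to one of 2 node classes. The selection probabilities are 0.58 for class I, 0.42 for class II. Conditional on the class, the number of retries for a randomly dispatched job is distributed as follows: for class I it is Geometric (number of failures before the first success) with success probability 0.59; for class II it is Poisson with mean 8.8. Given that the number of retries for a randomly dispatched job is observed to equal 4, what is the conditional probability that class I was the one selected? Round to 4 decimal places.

Likelihoods P(X=4 | ·): I: 0.016672; II: 0.0376641.
Posterior ∝ prior × likelihood. Numerator for I: 0.58·0.016672 = 0.00966975.
Normalizing constant: 0.58·0.016672 + 0.42·0.0376641 = 0.0254887.
P(I | observation) = 0.00966975 / 0.0254887 = 0.379374.

0.3794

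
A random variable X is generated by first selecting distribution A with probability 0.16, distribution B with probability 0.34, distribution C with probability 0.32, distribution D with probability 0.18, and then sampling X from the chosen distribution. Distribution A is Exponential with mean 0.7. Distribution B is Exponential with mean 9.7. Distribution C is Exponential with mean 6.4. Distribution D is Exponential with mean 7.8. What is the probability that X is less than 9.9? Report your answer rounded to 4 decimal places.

Conditional on each component, P(X < 9.9): A: 0.999999; B: 0.639628; C: 0.787088; D: 0.718952.
By total probability, P(X < 9.9) = 0.16·0.999999 + 0.34·0.639628 + 0.32·0.787088 + 0.18·0.718952 = 0.758753.

0.7588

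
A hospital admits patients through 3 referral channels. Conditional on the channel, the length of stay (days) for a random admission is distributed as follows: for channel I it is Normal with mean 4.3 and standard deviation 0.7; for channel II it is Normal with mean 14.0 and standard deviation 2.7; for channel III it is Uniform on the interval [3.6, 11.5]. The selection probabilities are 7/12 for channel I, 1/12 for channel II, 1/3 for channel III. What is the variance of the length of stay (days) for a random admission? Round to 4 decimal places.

10.4102

Per component, I: μ=4.3, E[X²]=18.98; II: μ=14, E[X²]=203.29; III: μ=7.55, E[X²]=62.2033.
E[X] = 0.583333·4.3 + 0.0833333·14 + 0.333333·7.55 = 6.19167.
E[X²] = 0.583333·18.98 + 0.0833333·203.29 + 0.333333·62.2033 = 48.7469.
Var(X) = E[X²] − (E[X])² = 48.7469 − 38.3367 = 10.4102.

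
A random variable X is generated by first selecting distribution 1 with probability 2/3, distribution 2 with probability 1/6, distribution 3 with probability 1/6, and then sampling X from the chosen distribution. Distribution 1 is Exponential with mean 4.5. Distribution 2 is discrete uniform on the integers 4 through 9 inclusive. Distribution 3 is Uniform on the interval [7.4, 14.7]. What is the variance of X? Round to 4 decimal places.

Per component, 1: μ=4.5, E[X²]=40.5; 2: μ=6.5, E[X²]=45.1667; 3: μ=11.05, E[X²]=126.543.
E[X] = 0.666667·4.5 + 0.166667·6.5 + 0.166667·11.05 = 5.925.
E[X²] = 0.666667·40.5 + 0.166667·45.1667 + 0.166667·126.543 = 55.6183.
Var(X) = E[X²] − (E[X])² = 55.6183 − 35.1056 = 20.5127.

20.5127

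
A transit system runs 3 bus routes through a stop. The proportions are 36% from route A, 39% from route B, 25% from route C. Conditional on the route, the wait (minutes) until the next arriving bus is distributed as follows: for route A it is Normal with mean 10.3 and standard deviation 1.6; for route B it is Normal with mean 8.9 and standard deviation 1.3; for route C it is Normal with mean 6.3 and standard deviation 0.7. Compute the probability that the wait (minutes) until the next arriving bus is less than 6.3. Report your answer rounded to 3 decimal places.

0.136

Conditional on each route, P(X < 6.3): A: 0.00620967; B: 0.0227501; C: 0.5.
By total probability, P(X < 6.3) = 0.36·0.00620967 + 0.39·0.0227501 + 0.25·0.5 = 0.136108.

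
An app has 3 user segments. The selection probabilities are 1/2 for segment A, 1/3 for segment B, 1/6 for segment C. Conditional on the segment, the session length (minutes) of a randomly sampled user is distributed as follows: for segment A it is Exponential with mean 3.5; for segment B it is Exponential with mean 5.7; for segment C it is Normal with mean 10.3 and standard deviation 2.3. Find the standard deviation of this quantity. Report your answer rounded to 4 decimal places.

4.8654

Per component, A: μ=3.5, E[X²]=24.5; B: μ=5.7, E[X²]=64.98; C: μ=10.3, E[X²]=111.38.
E[X] = 0.5·3.5 + 0.333333·5.7 + 0.166667·10.3 = 5.36667.
E[X²] = 0.5·24.5 + 0.333333·64.98 + 0.166667·111.38 = 52.4733.
Var(X) = E[X²] − (E[X])² = 52.4733 − 28.8011 = 23.6722.
SD(X) = √23.6722 = 4.86541.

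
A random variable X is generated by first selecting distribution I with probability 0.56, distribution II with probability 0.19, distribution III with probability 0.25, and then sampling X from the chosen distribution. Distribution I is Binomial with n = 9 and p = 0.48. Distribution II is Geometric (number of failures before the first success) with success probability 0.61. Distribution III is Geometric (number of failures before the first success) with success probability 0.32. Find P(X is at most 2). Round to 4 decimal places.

0.4124

Conditional on each component, P(X ≤ 2): I: 0.111147; II: 0.940681; III: 0.685568.
By total probability, P(X ≤ 2) = 0.56·0.111147 + 0.19·0.940681 + 0.25·0.685568 = 0.412364.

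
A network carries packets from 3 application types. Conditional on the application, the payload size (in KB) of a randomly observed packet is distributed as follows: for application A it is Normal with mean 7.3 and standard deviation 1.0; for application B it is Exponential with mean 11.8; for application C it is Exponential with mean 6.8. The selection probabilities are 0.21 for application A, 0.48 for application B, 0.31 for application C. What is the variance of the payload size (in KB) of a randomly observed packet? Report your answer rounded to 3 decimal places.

Per component, A: μ=7.3, E[X²]=54.29; B: μ=11.8, E[X²]=278.48; C: μ=6.8, E[X²]=92.48.
E[X] = 0.21·7.3 + 0.48·11.8 + 0.31·6.8 = 9.305.
E[X²] = 0.21·54.29 + 0.48·278.48 + 0.31·92.48 = 173.74.
Var(X) = E[X²] − (E[X])² = 173.74 − 86.583 = 87.1571.

87.157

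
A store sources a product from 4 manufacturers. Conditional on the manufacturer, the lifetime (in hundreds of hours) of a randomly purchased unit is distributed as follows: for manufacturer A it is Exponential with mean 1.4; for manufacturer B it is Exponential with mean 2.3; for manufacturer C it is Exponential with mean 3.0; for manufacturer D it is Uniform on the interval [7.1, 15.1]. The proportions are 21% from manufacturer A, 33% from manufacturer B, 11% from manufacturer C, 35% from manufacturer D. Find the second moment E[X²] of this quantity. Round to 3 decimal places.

For each component E[X²] = Var + (mean)², giving A: 3.92; B: 10.58; C: 18; D: 128.543.
Overall E[X²] = 0.21·3.92 + 0.33·10.58 + 0.11·18 + 0.35·128.543 = 51.2848.

51.285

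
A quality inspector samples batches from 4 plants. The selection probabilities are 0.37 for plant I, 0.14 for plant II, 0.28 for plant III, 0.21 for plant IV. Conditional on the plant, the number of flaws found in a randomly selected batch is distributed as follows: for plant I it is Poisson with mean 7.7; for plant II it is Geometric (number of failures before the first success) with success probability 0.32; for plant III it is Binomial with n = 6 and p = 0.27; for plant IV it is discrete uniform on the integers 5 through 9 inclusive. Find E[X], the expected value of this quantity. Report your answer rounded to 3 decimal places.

Component means — I: 7.7; II: 2.125; III: 1.62; IV: 7.
E[X] = 0.37·7.7 + 0.14·2.125 + 0.28·1.62 + 0.21·7 = 5.0701.

5.070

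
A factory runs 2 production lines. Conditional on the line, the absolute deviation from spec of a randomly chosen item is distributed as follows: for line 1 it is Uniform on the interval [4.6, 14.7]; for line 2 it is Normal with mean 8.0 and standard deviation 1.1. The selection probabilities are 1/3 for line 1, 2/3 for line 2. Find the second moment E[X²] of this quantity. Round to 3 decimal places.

77.348

For each component E[X²] = Var + (mean)², giving 1: 101.623; 2: 65.21.
Overall E[X²] = 0.333333·101.623 + 0.666667·65.21 = 77.3478.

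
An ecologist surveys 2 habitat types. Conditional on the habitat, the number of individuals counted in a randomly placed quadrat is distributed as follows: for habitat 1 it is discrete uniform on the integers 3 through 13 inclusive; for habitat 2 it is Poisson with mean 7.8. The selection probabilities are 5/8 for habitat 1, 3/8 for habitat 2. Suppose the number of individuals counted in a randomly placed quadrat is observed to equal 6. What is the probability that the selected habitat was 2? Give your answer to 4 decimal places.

0.4582

Likelihoods P(X=6 | ·): 1: 0.0909091; 2: 0.128156.
Posterior ∝ prior × likelihood. Numerator for 2: 0.375·0.128156 = 0.0480584.
Normalizing constant: 0.625·0.0909091 + 0.375·0.128156 = 0.104877.
P(2 | observation) = 0.0480584 / 0.104877 = 0.458238.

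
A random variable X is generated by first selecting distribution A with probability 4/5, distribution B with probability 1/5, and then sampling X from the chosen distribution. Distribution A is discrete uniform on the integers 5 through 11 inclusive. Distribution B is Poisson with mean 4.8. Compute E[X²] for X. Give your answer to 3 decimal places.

59.968

For each component E[X²] = Var + (mean)², giving A: 68; B: 27.84.
Overall E[X²] = 0.8·68 + 0.2·27.84 = 59.968.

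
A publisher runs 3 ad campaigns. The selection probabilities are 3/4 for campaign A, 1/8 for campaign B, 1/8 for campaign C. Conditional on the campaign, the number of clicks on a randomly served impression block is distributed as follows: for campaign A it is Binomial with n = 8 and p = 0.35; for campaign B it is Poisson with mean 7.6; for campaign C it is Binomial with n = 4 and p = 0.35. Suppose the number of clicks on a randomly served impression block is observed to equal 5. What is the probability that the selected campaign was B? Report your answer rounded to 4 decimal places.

0.1791

Likelihoods P(X=5 | ·): A: 0.0807734; B: 0.105742; C: 0.
Posterior ∝ prior × likelihood. Numerator for B: 0.125·0.105742 = 0.0132178.
Normalizing constant: 0.75·0.0807734 + 0.125·0.105742 + 0.125·0 = 0.0737978.
P(B | observation) = 0.0132178 / 0.0737978 = 0.179108.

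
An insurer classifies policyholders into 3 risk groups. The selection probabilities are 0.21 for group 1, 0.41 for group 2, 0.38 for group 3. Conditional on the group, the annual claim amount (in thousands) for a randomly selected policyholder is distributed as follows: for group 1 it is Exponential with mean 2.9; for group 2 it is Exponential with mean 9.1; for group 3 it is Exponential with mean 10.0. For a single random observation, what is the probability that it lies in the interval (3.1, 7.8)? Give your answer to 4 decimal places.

Conditional on each group, P(3.1 < X < 7.8): 1: 0.275459; 2: 0.286928; 3: 0.275041.
By total probability, P(3.1 < X < 7.8) = 0.21·0.275459 + 0.41·0.286928 + 0.38·0.275041 = 0.280003.

0.2800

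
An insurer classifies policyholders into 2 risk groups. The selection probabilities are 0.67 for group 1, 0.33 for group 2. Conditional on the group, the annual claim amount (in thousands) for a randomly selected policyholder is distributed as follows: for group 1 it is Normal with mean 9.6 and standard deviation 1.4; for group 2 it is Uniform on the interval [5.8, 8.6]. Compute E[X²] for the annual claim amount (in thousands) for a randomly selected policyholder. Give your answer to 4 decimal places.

For each component E[X²] = Var + (mean)², giving 1: 94.12; 2: 52.4933.
Overall E[X²] = 0.67·94.12 + 0.33·52.4933 = 80.3832.

80.3832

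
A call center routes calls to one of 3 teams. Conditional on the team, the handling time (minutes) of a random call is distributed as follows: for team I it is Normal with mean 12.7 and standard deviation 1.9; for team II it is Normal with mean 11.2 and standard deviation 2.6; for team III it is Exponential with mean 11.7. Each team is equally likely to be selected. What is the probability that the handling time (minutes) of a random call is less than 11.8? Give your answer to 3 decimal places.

Conditional on each team, P(X < 11.8): I: 0.317863; II: 0.591253; III: 0.635251.
By total probability, P(X < 11.8) = 0.333333·0.317863 + 0.333333·0.591253 + 0.333333·0.635251 = 0.514789.

0.515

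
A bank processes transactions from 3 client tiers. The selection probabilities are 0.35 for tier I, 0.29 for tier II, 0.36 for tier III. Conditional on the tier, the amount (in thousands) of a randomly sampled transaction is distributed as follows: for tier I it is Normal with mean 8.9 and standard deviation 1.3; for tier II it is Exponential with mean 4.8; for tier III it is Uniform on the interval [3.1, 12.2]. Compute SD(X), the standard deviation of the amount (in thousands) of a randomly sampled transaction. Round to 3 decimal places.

Per component, I: μ=8.9, E[X²]=80.9; II: μ=4.8, E[X²]=46.08; III: μ=7.65, E[X²]=65.4233.
E[X] = 0.35·8.9 + 0.29·4.8 + 0.36·7.65 = 7.261.
E[X²] = 0.35·80.9 + 0.29·46.08 + 0.36·65.4233 = 65.2306.
Var(X) = E[X²] − (E[X])² = 65.2306 − 52.7221 = 12.5085.
SD(X) = √12.5085 = 3.53673.

3.537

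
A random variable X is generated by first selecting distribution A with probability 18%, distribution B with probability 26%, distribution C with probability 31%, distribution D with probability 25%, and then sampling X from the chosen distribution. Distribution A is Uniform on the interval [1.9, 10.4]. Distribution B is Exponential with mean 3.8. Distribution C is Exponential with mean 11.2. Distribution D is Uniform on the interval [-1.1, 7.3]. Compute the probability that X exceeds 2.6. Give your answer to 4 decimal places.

Conditional on each component, P(X > 2.6): A: 0.917647; B: 0.504488; C: 0.792833; D: 0.559524.
By total probability, P(X > 2.6) = 0.18·0.917647 + 0.26·0.504488 + 0.31·0.792833 + 0.25·0.559524 = 0.682003.

0.6820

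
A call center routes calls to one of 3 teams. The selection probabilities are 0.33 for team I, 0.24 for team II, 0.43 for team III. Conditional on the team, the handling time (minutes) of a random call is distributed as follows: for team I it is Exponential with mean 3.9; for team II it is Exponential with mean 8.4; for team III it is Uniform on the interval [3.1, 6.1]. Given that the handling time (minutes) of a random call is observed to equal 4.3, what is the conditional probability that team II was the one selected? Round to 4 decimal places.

Likelihoods f(4.3 | ·): I: 0.085133; II: 0.0713515; III: 0.333333.
Posterior ∝ prior × likelihood. Numerator for II: 0.24·0.0713515 = 0.0171244.
Normalizing constant: 0.33·0.085133 + 0.24·0.0713515 + 0.43·0.333333 = 0.188552.
P(II | observation) = 0.0171244 / 0.188552 = 0.0908206.

0.0908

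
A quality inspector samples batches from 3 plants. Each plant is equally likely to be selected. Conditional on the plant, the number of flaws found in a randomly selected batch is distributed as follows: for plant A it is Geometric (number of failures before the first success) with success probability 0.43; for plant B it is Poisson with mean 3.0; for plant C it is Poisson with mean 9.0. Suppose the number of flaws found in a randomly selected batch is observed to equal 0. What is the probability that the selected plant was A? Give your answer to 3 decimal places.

0.896

Likelihoods P(X=0 | ·): A: 0.43; B: 0.0497871; C: 0.00012341.
Posterior ∝ prior × likelihood. Numerator for A: 0.333333·0.43 = 0.143333.
Normalizing constant: 0.333333·0.43 + 0.333333·0.0497871 + 0.333333·0.00012341 = 0.15997.
P(A | observation) = 0.143333 / 0.15997 = 0.896.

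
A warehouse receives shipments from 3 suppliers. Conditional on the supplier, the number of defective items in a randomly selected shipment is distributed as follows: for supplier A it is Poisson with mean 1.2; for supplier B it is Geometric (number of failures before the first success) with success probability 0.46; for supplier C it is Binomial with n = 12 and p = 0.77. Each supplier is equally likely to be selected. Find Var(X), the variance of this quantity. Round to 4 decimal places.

Per component, A: μ=1.2, E[X²]=2.64; B: μ=1.17391, E[X²]=3.93006; C: μ=9.24, E[X²]=87.5028.
E[X] = 0.333333·1.2 + 0.333333·1.17391 + 0.333333·9.24 = 3.8713.
E[X²] = 0.333333·2.64 + 0.333333·3.93006 + 0.333333·87.5028 = 31.3576.
Var(X) = E[X²] − (E[X])² = 31.3576 − 14.987 = 16.3706.

16.3706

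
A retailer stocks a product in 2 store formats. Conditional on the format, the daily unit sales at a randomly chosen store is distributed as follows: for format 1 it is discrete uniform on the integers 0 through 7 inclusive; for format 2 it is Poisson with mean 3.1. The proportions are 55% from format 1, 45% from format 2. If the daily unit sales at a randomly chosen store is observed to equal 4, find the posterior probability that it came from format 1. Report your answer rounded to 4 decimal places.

Likelihoods P(X=4 | ·): 1: 0.125; 2: 0.17335.
Posterior ∝ prior × likelihood. Numerator for 1: 0.55·0.125 = 0.06875.
Normalizing constant: 0.55·0.125 + 0.45·0.17335 = 0.146757.
P(1 | observation) = 0.06875 / 0.146757 = 0.468461.

0.4685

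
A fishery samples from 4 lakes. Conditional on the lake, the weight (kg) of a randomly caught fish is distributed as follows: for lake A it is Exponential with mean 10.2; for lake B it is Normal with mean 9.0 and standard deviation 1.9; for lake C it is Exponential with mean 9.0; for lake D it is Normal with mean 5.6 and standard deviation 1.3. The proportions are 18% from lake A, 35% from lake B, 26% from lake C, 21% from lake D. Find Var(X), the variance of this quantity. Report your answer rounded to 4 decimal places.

Per component, A: μ=10.2, E[X²]=208.08; B: μ=9, E[X²]=84.61; C: μ=9, E[X²]=162; D: μ=5.6, E[X²]=33.05.
E[X] = 0.18·10.2 + 0.35·9 + 0.26·9 + 0.21·5.6 = 8.502.
E[X²] = 0.18·208.08 + 0.35·84.61 + 0.26·162 + 0.21·33.05 = 116.128.
Var(X) = E[X²] − (E[X])² = 116.128 − 72.284 = 43.8444.

43.8444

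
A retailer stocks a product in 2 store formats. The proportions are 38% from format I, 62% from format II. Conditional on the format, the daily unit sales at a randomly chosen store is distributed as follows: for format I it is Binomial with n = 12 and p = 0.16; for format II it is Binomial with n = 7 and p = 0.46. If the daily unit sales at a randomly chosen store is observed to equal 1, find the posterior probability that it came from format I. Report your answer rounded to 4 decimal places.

0.6841

Likelihoods P(X=1 | ·): I: 0.282081; II: 0.0798396.
Posterior ∝ prior × likelihood. Numerator for I: 0.38·0.282081 = 0.107191.
Normalizing constant: 0.38·0.282081 + 0.62·0.0798396 = 0.156691.
P(I | observation) = 0.107191 / 0.156691 = 0.684088.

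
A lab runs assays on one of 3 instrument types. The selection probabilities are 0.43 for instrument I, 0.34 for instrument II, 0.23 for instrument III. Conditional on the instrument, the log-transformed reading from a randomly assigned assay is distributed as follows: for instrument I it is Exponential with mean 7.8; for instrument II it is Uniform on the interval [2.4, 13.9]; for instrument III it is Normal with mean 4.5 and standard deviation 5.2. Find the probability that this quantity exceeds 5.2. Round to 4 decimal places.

Conditional on each instrument, P(X > 5.2): I: 0.513417; II: 0.756522; III: 0.446458.
By total probability, P(X > 5.2) = 0.43·0.513417 + 0.34·0.756522 + 0.23·0.446458 = 0.580672.

0.5807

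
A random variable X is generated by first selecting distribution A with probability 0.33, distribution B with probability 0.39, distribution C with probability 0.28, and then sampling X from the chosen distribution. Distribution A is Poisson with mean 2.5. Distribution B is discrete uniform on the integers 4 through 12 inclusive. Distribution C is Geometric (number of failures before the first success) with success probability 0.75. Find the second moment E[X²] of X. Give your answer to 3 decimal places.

30.603

For each component E[X²] = Var + (mean)², giving A: 8.75; B: 70.6667; C: 0.555556.
Overall E[X²] = 0.33·8.75 + 0.39·70.6667 + 0.28·0.555556 = 30.6031.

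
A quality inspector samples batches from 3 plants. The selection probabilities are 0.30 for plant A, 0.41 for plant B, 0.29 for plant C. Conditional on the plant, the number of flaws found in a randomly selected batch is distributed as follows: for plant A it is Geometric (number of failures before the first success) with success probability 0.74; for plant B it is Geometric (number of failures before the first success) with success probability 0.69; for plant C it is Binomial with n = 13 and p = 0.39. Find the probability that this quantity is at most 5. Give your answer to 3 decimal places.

0.885

Conditional on each plant, P(X ≤ 5): A: 0.999691; B: 0.999112; C: 0.603763.
By total probability, P(X ≤ 5) = 0.3·0.999691 + 0.41·0.999112 + 0.29·0.603763 = 0.884635.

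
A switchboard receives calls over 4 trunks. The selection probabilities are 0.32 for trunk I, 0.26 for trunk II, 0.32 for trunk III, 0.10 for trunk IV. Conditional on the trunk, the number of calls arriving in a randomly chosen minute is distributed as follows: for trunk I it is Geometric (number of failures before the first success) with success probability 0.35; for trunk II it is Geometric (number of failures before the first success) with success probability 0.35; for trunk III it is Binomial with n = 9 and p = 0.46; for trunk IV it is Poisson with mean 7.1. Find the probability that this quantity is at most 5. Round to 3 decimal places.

Conditional on each trunk, P(X ≤ 5): I: 0.924581; II: 0.924581; III: 0.818268; IV: 0.288119.
By total probability, P(X ≤ 5) = 0.32·0.924581 + 0.26·0.924581 + 0.32·0.818268 + 0.1·0.288119 = 0.826915.

0.827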